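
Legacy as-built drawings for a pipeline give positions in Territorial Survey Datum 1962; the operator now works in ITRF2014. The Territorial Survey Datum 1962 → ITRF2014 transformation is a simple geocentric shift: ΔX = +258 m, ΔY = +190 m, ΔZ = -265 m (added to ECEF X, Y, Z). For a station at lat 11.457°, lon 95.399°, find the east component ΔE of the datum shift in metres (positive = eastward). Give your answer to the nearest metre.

ΔE = -275 m

The local east axis at (φ, λ) is (−sin λ, cos λ, 0), so ΔE = −sin(95.399°)·258 + cos(95.399°)·190 = -274.73 m.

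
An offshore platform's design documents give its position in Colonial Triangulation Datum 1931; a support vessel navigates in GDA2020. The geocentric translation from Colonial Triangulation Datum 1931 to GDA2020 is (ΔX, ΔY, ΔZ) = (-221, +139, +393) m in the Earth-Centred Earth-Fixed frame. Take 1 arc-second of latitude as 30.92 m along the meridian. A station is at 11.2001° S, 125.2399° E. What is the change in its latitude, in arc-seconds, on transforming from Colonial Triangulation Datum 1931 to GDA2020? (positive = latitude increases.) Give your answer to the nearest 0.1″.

Δφ = 14.0″

sin φ = -0.194236, cos φ = 0.980955, sin λ = 0.816743, cos λ = -0.577001.
North component: ΔN = −sin φ cos λ·ΔX − sin φ sin λ·ΔY + cos φ·ΔZ = −(-0.194236)(-0.577001)(-221) − (-0.194236)(0.816743)(139) + (0.980955)(393) = 432.33 m.
1° of latitude spans 3600 × 30.92 = 111312 m, so Δφ = 432.33 / 111312 × 3600 = 13.982″.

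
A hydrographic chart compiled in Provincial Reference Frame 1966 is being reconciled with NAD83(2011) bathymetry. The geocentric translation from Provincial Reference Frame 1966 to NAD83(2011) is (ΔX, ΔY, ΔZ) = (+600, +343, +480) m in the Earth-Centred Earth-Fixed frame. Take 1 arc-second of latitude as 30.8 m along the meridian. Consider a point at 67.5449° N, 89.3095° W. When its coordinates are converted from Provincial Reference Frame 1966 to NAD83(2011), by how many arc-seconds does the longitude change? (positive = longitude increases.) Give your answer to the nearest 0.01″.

sin φ = 0.924179, cos φ = 0.381959, sin λ = -0.999927, cos λ = 0.012051.
East component: ΔE = −sin λ·ΔX + cos λ·ΔY = −(-0.999927)(600) + (0.012051)(343) = 604.09 m.
1° of latitude spans 3600 × 30.80 = 110880 m; at latitude φ, 1° of longitude spans that × cos φ = 42351.6 m, so Δλ = 604.09 / 42351.6 × 3600 = 51.349″.

Δλ = 51.35″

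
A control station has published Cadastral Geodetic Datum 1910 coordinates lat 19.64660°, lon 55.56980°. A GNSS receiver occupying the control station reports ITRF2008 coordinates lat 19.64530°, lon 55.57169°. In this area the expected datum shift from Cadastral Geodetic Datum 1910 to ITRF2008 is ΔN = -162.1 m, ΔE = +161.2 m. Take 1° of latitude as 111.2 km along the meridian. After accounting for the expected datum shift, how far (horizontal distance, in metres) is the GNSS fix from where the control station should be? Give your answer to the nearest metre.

41 m

Observed coordinate differences: Δφ = -0.00130°, Δλ = +0.00189°.
Converting to metres (1° lat = 111200 m, cos φ = 0.941784): observed ΔN = -144.6 m, observed ΔE = 197.9 m.
Subtracting the expected shift leaves a residual of -144.6 − (-162.1) = 17.5 m north and 197.9 − (161.2) = 36.7 m east.
Residual distance = √(17.5² + 36.7²) = 40.7 m.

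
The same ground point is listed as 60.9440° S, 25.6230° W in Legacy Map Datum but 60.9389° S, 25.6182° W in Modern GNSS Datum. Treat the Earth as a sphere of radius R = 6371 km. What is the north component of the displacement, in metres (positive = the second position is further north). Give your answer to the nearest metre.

Δφ = -60.9389° − -60.9440° = +0.0051°; Δλ = -25.6182° − -25.6230° = +0.0048°.
1° along a meridian = πR/180 = 111195 m.
ΔN = Δφ × 111195 = 567.1 m; ΔE = Δλ × 111195 × cos(-60.9440°) = +0.0048 × 111195 × 0.485664 = 259.2 m.

ΔN = 567 m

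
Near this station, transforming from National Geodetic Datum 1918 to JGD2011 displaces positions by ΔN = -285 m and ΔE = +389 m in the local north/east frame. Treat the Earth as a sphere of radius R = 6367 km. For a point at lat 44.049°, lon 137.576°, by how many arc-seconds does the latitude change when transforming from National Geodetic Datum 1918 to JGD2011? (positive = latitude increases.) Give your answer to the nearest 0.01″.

On a sphere of radius R, 1 rad of latitude = R, so Δφ = ΔN / R = -285.0 / 6367000 = -4.4762e-05 rad = -9.233″.

Δφ = -9.23″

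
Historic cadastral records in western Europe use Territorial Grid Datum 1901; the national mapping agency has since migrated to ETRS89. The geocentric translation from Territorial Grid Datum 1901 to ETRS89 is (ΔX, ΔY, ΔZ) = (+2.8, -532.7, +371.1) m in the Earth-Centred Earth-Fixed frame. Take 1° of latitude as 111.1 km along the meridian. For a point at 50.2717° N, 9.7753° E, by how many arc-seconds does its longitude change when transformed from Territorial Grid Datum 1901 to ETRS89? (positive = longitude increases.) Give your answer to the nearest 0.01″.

Δλ = -26.64″

sin φ = 0.769084, cos φ = 0.639148, sin λ = 0.169785, cos λ = 0.985481.
East component: ΔE = −sin λ·ΔX + cos λ·ΔY = −(0.169785)(2.8) + (0.985481)(-532.7) = -525.44 m.
1° of latitude spans 111100 m; at latitude φ, 1° of longitude spans that × cos φ = 71009.3 m, so Δλ = -525.44 / 71009.3 × 3600 = -26.639″.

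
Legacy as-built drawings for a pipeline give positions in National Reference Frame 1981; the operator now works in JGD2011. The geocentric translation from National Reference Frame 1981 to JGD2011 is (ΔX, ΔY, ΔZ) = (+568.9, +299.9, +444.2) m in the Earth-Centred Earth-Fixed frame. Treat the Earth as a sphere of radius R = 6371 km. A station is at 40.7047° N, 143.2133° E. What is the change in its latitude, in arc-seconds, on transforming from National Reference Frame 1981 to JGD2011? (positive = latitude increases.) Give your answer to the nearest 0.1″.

sin φ = 0.652161, cos φ = 0.758081, sin λ = 0.598838, cos λ = -0.800870.
North component: ΔN = −sin φ cos λ·ΔX − sin φ sin λ·ΔY + cos φ·ΔZ = −(0.652161)(-0.800870)(568.9) − (0.652161)(0.598838)(299.9) + (0.758081)(444.2) = 516.75 m.
1° of latitude spans πR/180 = 111195 m, so Δφ = 516.75 / 111195 × 3600 = 16.730″.

Δφ = 16.7″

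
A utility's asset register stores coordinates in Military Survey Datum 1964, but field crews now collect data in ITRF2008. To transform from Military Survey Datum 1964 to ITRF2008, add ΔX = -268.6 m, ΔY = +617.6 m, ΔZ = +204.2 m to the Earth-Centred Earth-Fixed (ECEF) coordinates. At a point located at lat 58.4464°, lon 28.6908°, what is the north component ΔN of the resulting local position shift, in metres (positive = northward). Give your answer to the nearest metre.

ΔN = 55 m

The local north axis is (−sin φ cos λ, −sin φ sin λ, cos φ), giving ΔN = 200.786 − 252.662 + 106.857 = 54.98 m.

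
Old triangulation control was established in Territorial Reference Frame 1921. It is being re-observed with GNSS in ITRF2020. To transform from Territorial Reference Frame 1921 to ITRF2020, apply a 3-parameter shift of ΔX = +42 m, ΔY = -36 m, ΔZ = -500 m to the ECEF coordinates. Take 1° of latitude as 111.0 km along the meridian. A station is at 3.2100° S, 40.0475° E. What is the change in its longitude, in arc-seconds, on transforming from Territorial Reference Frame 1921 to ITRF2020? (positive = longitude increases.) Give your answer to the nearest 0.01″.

Δλ = -1.77″

sin φ = -0.055996, cos φ = 0.998431, sin λ = 0.643422, cos λ = 0.765511.
East component: ΔE = −sin λ·ΔX + cos λ·ΔY = −(0.643422)(42) + (0.765511)(-36) = -54.58 m.
1° of latitude spans 111000 m; at latitude φ, 1° of longitude spans that × cos φ = 110825.8 m, so Δλ = -54.58 / 110825.8 × 3600 = -1.773″.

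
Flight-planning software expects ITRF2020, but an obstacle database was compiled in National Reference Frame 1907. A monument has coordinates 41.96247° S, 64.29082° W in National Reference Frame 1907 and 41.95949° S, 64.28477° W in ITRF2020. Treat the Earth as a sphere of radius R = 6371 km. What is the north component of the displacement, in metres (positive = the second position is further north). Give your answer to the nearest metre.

Δφ = -41.95949° − -41.96247° = +0.00298°; Δλ = -64.28477° − -64.29082° = +0.00605°.
1° along a meridian = πR/180 = 111195 m.
ΔN = Δφ × 111195 = 331.4 m; ΔE = Δλ × 111195 × cos(-41.96247°) = +0.00605 × 111195 × 0.743583 = 500.2 m.

ΔN = 331 m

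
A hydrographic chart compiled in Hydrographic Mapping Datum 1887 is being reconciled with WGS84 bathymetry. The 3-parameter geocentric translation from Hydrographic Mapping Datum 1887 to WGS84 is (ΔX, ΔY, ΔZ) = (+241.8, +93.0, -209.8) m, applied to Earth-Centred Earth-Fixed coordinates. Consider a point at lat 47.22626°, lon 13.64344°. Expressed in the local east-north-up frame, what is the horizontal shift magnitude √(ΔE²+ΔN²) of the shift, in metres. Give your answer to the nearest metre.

At φ = 47.22626°, λ = 13.64344°: sin φ = 0.734041, cos φ = 0.679105, sin λ = 0.235879, cos λ = 0.971782.
ΔE = −sin λ·ΔX + cos λ·ΔY = −(0.235879)·(241.8) + (0.971782)·(93.0) = 33.34 m.
ΔN = −sin φ cos λ·ΔX − sin φ sin λ·ΔY + cos φ·ΔZ = −(0.734041)(0.971782)(241.8) − (0.734041)(0.235879)(93.0) + (0.679105)(-209.8) = -331.06 m.
Horizontal magnitude = √(ΔE² + ΔN²) = √(33.34² + (-331.06)²) = 332.74 m.

333 m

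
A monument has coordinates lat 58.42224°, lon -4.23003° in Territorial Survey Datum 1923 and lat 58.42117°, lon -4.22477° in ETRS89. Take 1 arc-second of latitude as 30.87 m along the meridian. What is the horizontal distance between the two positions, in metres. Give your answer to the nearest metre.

Δφ = 58.42117° − 58.42224° = -0.00107°; Δλ = -4.22477° − -4.23003° = +0.00526°.
1° of latitude = 3600 × 30.87 = 111132 m.
ΔN = Δφ × 111132 = -118.9 m; ΔE = Δλ × 111132 × cos(58.42224°) = +0.00526 × 111132 × 0.523655 = 306.1 m.
Distance = √(ΔE² + ΔN²) = √(306.1² + (-118.9)²) = 328.4 m.

328 m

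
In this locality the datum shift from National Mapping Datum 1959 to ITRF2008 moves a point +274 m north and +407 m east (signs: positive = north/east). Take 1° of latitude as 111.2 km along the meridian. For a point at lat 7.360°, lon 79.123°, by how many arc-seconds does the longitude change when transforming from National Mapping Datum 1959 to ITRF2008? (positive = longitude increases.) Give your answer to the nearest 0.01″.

At latitude 7.360°, cos φ = 0.991761.
1° of longitude at this latitude = 111.2 × cos φ = 110.28 km, so Δλ = 407.0 / 110283.8 = 0.0036905° = 13.286″.

Δλ = 13.29″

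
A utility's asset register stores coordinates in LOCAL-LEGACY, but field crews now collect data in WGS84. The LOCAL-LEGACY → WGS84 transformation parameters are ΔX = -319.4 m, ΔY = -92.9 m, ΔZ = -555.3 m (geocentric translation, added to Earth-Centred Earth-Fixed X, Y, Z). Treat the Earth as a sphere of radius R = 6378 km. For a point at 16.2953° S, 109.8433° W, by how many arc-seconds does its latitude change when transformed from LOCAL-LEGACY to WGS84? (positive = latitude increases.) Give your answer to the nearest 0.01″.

Δφ = -15.46″

sin φ = -0.280588, cos φ = 0.959828, sin λ = -0.940625, cos λ = -0.339449.
North component: ΔN = −sin φ cos λ·ΔX − sin φ sin λ·ΔY + cos φ·ΔZ = −(-0.280588)(-0.339449)(-319.4) − (-0.280588)(-0.940625)(-92.9) + (0.959828)(-555.3) = -478.05 m.
1° of latitude spans πR/180 = 111317 m, so Δφ = -478.05 / 111317 × 3600 = -15.460″.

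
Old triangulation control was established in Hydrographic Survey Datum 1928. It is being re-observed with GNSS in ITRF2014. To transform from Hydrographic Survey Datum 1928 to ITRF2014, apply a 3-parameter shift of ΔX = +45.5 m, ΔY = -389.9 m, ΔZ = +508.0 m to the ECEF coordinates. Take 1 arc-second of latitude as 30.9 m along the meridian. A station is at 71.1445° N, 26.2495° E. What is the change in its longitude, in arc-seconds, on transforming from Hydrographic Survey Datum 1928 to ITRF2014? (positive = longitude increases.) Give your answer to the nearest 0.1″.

sin φ = 0.946337, cos φ = 0.323183, sin λ = 0.442281, cos λ = 0.896877.
East component: ΔE = −sin λ·ΔX + cos λ·ΔY = −(0.442281)(45.5) + (0.896877)(-389.9) = -369.82 m.
1° of latitude spans 3600 × 30.90 = 111240 m; at latitude φ, 1° of longitude spans that × cos φ = 35950.8 m, so Δλ = -369.82 / 35950.8 × 3600 = -37.032″.

Δλ = -37.0″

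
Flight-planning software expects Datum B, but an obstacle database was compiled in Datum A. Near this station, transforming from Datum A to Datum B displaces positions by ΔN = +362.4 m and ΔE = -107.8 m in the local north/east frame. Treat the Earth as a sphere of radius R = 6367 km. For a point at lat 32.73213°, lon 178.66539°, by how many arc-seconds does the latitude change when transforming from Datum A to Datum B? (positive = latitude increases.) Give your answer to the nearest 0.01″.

On a sphere of radius R, 1 rad of latitude = R, so Δφ = ΔN / R = 362.4 / 6367000 = 5.6918e-05 rad = 11.740″.

Δφ = 11.74″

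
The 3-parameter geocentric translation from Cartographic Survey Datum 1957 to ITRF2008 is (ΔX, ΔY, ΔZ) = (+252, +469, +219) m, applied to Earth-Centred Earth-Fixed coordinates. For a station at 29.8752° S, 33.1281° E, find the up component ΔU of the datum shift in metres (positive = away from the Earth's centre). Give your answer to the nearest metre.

ΔU = 296 m

The local up (radial) axis is (cos φ cos λ, cos φ sin λ, sin φ), giving ΔU = 182.993 + 222.253 − 109.087 = 296.16 m.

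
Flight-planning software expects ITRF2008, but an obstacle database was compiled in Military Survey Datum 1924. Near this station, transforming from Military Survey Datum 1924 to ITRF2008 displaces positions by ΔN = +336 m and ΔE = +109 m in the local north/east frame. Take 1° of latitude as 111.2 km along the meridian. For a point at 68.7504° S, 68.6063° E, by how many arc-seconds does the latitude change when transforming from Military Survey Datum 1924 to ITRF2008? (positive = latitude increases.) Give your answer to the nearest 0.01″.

1° of latitude = 111.2 km, so Δφ = 336.0 / 111200 = 0.0030216° = 10.878″.

Δφ = 10.88″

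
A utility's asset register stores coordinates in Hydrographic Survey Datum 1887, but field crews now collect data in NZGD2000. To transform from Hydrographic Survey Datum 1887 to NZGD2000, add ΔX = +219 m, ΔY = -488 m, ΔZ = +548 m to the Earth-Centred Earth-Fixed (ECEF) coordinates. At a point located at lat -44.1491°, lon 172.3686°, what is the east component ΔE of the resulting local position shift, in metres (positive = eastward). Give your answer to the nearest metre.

At φ = -44.1491°, λ = 172.3686°: sin φ = -0.696528, cos φ = 0.717530, sin λ = 0.132800, cos λ = -0.991143.
ΔE = −sin λ·ΔX + cos λ·ΔY = −(0.132800)·(219) + (-0.991143)·(-488) = 454.59 m.

ΔE = 455 m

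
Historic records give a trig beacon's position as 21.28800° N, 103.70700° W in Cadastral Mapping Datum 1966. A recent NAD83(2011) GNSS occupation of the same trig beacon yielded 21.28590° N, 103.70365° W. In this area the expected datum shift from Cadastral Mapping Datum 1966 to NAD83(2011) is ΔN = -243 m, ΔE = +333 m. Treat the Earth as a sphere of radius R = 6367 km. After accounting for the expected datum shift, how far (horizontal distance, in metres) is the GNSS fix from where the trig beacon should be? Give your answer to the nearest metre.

Observed coordinate differences: Δφ = -0.00210°, Δλ = +0.00335°.
Converting to metres (1° lat = 111125 m, cos φ = 0.931767): observed ΔN = -233.4 m, observed ΔE = 346.9 m.
Subtracting the expected shift leaves a residual of -233.4 − (-243) = 9.6 m north and 346.9 − (333) = 13.9 m east.
Residual distance = √(9.6² + 13.9²) = 16.9 m.

17 m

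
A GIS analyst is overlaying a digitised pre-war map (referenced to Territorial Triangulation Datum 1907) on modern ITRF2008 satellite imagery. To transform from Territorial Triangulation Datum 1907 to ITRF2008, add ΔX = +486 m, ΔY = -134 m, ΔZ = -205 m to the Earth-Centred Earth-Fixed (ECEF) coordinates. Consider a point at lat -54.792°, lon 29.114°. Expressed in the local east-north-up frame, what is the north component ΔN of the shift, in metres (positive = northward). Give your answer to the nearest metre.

ΔN = 175 m

At φ = -54.792°, λ = 29.114°: sin φ = -0.817064, cos φ = 0.576546, sin λ = 0.486549, cos λ = 0.873653.
ΔN = −sin φ cos λ·ΔX − sin φ sin λ·ΔY + cos φ·ΔZ = −(-0.817064)(0.873653)(486) − (-0.817064)(0.486549)(-134) + (0.576546)(-205) = 175.46 m.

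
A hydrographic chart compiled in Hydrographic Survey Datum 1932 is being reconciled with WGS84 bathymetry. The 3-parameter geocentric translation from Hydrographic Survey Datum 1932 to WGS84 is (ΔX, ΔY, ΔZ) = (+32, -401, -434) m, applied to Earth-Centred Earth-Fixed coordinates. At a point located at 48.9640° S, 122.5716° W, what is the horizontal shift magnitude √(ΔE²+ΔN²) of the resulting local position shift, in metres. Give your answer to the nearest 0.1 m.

246.6 m

The local east axis at (φ, λ) is (−sin λ, cos λ, 0), so ΔE = −sin(-122.5716°)·32 + cos(-122.5716°)·(-401) = 242.85 m.
The local north axis is (−sin φ cos λ, −sin φ sin λ, cos φ), giving ΔN = -12.995 + 254.900 − 284.935 = -43.03 m.
Horizontal magnitude = √(ΔE² + ΔN²) = √(242.85² + (-43.03)²) = 246.63 m.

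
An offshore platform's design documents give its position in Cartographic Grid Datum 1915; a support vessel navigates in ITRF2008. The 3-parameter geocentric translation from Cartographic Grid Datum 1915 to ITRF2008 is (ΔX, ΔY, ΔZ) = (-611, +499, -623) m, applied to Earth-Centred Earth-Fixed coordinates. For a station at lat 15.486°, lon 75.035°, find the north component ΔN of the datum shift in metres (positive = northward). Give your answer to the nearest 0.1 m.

ΔN = -687.0 m

At φ = 15.486°, λ = 75.035°: sin φ = 0.267003, cos φ = 0.963696, sin λ = 0.966084, cos λ = 0.258229.
ΔN = −sin φ cos λ·ΔX − sin φ sin λ·ΔY + cos φ·ΔZ = −(0.267003)(0.258229)(-611) − (0.267003)(0.966084)(499) + (0.963696)(-623) = -686.97 m.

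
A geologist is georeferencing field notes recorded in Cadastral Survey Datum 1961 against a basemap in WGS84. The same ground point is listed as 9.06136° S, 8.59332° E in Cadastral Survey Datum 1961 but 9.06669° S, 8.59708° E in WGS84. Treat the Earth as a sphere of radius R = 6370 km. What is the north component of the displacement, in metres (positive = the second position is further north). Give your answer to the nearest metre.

ΔN = -593 m

Δφ = -9.06669° − -9.06136° = -0.00533°; Δλ = 8.59708° − 8.59332° = +0.00376°.
1° along a meridian = πR/180 = 111177 m.
ΔN = Δφ × 111177 = -592.6 m; ΔE = Δλ × 111177 × cos(-9.06136°) = +0.00376 × 111177 × 0.987520 = 412.8 m.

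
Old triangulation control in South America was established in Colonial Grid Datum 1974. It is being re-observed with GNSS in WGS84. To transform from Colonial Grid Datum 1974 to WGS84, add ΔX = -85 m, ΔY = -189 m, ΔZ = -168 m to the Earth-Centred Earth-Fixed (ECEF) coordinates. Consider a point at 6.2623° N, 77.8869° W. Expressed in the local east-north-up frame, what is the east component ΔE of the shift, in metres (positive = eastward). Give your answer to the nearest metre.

ΔE = -123 m

At φ = 6.2623°, λ = -77.8869°: sin φ = 0.109080, cos φ = 0.994033, sin λ = -0.977735, cos λ = 0.209842.
ΔE = −sin λ·ΔX + cos λ·ΔY = −(-0.977735)·(-85) + (0.209842)·(-189) = -122.77 m.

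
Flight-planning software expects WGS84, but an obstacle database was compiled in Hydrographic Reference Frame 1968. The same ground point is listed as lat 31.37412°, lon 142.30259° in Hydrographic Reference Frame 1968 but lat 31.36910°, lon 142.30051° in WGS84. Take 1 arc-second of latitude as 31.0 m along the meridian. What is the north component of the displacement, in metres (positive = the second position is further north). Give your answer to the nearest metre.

Δφ = 31.36910° − 31.37412° = -0.00502°; Δλ = 142.30051° − 142.30259° = -0.00208°.
1° of latitude = 3600 × 31.00 = 111600 m.
ΔN = Δφ × 111600 = -560.2 m; ΔE = Δλ × 111600 × cos(31.37412°) = -0.00208 × 111600 × 0.853786 = -198.2 m.

ΔN = -560 m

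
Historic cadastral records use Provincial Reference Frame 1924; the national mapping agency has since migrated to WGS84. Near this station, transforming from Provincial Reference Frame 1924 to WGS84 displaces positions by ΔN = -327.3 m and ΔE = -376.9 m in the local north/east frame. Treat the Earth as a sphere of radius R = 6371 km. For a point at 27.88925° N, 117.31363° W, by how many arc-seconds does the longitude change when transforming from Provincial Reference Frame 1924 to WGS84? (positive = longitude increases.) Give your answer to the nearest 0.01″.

Δλ = -13.81″

At latitude 27.88925°, cos φ = 0.883853.
One radian of longitude at latitude φ spans R cos φ, so Δλ = ΔE / (R cos φ) = -376.9 / (6371000 × 0.883853) = -6.6933e-05 rad = -13.806″.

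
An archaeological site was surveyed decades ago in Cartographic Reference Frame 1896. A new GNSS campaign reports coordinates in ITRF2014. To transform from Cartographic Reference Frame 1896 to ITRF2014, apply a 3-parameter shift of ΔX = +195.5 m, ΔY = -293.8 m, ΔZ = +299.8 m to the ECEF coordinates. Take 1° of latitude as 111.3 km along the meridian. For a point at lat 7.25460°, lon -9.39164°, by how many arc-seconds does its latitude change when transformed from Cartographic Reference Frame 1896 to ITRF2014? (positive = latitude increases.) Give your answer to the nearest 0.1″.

sin φ = 0.126279, cos φ = 0.991995, sin λ = -0.163182, cos λ = 0.986596.
North component: ΔN = −sin φ cos λ·ΔX − sin φ sin λ·ΔY + cos φ·ΔZ = −(0.126279)(0.986596)(195.5) − (0.126279)(-0.163182)(-293.8) + (0.991995)(299.8) = 266.99 m.
1° of latitude spans 111300 m, so Δφ = 266.99 / 111300 × 3600 = 8.636″.

Δφ = 8.6″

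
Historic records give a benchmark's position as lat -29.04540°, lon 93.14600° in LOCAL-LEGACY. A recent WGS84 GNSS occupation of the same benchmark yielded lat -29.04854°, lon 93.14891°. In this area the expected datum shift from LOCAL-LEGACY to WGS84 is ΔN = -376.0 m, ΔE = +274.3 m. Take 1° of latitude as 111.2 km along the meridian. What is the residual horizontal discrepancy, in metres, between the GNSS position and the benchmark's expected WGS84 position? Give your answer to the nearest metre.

28 m

Observed coordinate differences: Δφ = -0.00314°, Δλ = +0.00291°.
Converting to metres (1° lat = 111200 m, cos φ = 0.874235): observed ΔN = -349.2 m, observed ΔE = 282.9 m.
Subtracting the expected shift leaves a residual of -349.2 − (-376.0) = 26.8 m north and 282.9 − (274.3) = 8.6 m east.
Residual distance = √(26.8² + 8.6²) = 28.2 m.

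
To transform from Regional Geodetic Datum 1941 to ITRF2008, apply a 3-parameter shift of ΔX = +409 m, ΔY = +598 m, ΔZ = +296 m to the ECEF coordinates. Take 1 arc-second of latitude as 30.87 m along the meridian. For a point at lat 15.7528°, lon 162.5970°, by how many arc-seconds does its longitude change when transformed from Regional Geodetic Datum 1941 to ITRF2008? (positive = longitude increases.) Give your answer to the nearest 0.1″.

Δλ = -23.3″

sin φ = 0.271487, cos φ = 0.962442, sin λ = 0.299091, cos λ = -0.954225.
East component: ΔE = −sin λ·ΔX + cos λ·ΔY = −(0.299091)(409) + (-0.954225)(598) = -692.95 m.
1° of latitude spans 3600 × 30.87 = 111132 m; at latitude φ, 1° of longitude spans that × cos φ = 106958.1 m, so Δλ = -692.95 / 106958.1 × 3600 = -23.323″.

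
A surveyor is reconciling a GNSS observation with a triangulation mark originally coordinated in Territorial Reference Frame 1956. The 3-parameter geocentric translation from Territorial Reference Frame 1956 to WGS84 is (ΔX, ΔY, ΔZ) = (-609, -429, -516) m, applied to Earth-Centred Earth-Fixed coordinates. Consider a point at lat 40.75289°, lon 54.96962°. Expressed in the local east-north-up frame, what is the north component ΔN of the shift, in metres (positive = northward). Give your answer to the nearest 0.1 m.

At φ = 40.75289°, λ = 54.96962°: sin φ = 0.652798, cos φ = 0.757532, sin λ = 0.818848, cos λ = 0.574011.
ΔN = −sin φ cos λ·ΔX − sin φ sin λ·ΔY + cos φ·ΔZ = −(0.652798)(0.574011)(-609) − (0.652798)(0.818848)(-429) + (0.757532)(-516) = 66.63 m.

ΔN = 66.6 m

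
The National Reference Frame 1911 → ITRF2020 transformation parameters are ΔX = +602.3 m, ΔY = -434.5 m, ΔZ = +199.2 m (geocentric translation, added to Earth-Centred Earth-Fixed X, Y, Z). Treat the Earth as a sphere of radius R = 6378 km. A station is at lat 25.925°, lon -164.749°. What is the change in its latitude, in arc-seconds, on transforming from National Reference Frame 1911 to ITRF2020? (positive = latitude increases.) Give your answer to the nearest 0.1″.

Δφ = 12.4″

sin φ = 0.437194, cos φ = 0.899367, sin λ = -0.263048, cos λ = -0.964783.
North component: ΔN = −sin φ cos λ·ΔX − sin φ sin λ·ΔY + cos φ·ΔZ = −(0.437194)(-0.964783)(602.3) − (0.437194)(-0.263048)(-434.5) + (0.899367)(199.2) = 383.23 m.
1° of latitude spans πR/180 = 111317 m, so Δφ = 383.23 / 111317 × 3600 = 12.394″.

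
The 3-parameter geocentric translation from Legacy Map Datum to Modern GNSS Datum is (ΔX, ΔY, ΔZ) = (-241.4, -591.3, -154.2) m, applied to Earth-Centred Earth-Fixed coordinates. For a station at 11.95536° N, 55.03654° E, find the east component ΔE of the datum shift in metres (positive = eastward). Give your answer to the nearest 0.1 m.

At φ = 11.95536°, λ = 55.03654°: sin φ = 0.207150, cos φ = 0.978309, sin λ = 0.819518, cos λ = 0.573054.
ΔE = −sin λ·ΔX + cos λ·ΔY = −(0.819518)·(-241.4) + (0.573054)·(-591.3) = -141.02 m.

ΔE = -141.0 m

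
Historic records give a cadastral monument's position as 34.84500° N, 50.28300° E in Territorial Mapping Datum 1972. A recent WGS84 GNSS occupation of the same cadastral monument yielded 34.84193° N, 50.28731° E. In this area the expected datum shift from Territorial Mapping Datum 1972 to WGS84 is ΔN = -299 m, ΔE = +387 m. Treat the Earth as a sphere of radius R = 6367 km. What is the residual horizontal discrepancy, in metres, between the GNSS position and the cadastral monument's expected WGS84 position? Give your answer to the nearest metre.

43 m

Observed coordinate differences: Δφ = -0.00307°, Δλ = +0.00431°.
Converting to metres (1° lat = 111125 m, cos φ = 0.820701): observed ΔN = -341.2 m, observed ΔE = 393.1 m.
Subtracting the expected shift leaves a residual of -341.2 − (-299) = -42.2 m north and 393.1 − (387) = 6.1 m east.
Residual distance = √((-42.2)² + 6.1²) = 42.6 m.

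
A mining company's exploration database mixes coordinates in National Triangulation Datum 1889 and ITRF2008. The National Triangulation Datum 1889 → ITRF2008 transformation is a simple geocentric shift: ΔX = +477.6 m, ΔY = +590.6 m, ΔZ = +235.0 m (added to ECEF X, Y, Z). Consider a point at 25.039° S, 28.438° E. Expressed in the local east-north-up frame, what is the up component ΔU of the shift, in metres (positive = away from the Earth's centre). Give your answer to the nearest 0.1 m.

ΔU = 535.9 m

The local up (radial) axis is (cos φ cos λ, cos φ sin λ, sin φ), giving ΔU = 380.501 + 254.816 − 99.460 = 535.86 m.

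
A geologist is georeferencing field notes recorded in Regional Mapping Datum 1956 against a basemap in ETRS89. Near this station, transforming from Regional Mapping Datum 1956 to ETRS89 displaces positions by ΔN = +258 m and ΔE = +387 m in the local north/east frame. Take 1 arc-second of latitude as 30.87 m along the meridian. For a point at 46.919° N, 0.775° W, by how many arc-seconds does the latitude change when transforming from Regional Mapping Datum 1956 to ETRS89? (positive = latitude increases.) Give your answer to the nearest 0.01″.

1″ of latitude = 30.87 m, so Δφ = 258.0 / 30.87 = 8.358″.

Δφ = 8.36″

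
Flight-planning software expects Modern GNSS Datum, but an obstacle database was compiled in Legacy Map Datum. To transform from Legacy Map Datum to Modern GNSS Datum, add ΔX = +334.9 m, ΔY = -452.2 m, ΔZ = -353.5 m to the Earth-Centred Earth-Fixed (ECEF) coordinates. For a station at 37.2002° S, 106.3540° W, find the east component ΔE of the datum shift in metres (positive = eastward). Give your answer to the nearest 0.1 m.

ΔE = 448.7 m

The local east axis at (φ, λ) is (−sin λ, cos λ, 0), so ΔE = −sin(-106.3540°)·334.9 + cos(-106.3540°)·(-452.2) = 448.68 m.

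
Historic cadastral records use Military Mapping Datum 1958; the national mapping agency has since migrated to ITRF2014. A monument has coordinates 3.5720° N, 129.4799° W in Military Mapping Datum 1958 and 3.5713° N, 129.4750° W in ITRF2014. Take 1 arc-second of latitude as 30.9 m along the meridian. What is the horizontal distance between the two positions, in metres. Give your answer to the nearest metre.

550 m

Δφ = 3.5713° − 3.5720° = -0.0007°; Δλ = -129.4750° − -129.4799° = +0.0049°.
1° of latitude = 3600 × 30.90 = 111240 m.
ΔN = Δφ × 111240 = -77.9 m; ΔE = Δλ × 111240 × cos(3.5720°) = +0.0049 × 111240 × 0.998057 = 544.0 m.
Distance = √(ΔE² + ΔN²) = √(544.0² + (-77.9)²) = 549.6 m.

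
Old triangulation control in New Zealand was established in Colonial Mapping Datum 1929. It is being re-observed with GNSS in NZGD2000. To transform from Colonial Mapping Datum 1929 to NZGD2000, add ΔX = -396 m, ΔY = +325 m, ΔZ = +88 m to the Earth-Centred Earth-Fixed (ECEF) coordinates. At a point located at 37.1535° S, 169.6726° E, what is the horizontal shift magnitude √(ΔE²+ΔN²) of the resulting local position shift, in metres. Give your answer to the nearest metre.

The local east axis at (φ, λ) is (−sin λ, cos λ, 0), so ΔE = −sin(169.6726°)·(-396) + cos(169.6726°)·325 = -248.74 m.
The local north axis is (−sin φ cos λ, −sin φ sin λ, cos φ), giving ΔN = 235.291 + 35.188 + 70.138 = 340.62 m.
Horizontal magnitude = √(ΔE² + ΔN²) = √((-248.74)² + 340.62²) = 421.77 m.

422 m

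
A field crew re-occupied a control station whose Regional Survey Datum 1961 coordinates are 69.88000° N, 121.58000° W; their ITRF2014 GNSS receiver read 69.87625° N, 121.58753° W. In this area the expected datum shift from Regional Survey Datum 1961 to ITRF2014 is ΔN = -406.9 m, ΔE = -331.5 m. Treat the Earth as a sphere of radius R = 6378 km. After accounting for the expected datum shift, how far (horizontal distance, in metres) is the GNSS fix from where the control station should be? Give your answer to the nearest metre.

44 m

Observed coordinate differences: Δφ = -0.00375°, Δλ = -0.00753°.
Converting to metres (1° lat = 111317 m, cos φ = 0.343987): observed ΔN = -417.4 m, observed ΔE = -288.3 m.
Subtracting the expected shift leaves a residual of -417.4 − (-406.9) = -10.5 m north and -288.3 − (-331.5) = 43.2 m east.
Residual distance = √((-10.5)² + 43.2²) = 44.4 m.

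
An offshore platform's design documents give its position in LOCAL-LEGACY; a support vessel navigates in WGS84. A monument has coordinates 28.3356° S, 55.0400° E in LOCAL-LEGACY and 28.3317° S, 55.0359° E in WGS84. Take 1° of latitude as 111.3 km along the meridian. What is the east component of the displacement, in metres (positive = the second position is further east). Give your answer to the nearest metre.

Δφ = -28.3317° − -28.3356° = +0.0039°; Δλ = 55.0359° − 55.0400° = -0.0041°.
ΔN = Δφ × 111300 = 434.1 m; ΔE = Δλ × 111300 × cos(-28.3356°) = -0.0041 × 111300 × 0.880183 = -401.7 m.

ΔE = -402 m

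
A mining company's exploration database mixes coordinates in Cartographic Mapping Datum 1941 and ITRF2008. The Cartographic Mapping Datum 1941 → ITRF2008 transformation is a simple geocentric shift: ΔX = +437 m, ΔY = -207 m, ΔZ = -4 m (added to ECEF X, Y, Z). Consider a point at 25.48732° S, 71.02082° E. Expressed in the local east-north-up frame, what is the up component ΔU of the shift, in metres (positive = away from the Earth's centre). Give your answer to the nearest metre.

At φ = -25.48732°, λ = 71.02082°: sin φ = -0.430311, cos φ = 0.902681, sin λ = 0.945637, cos λ = 0.325225.
ΔU = cos φ cos λ·ΔX + cos φ sin λ·ΔY + sin φ·ΔZ = (0.902681)(0.325225)(437) + (0.902681)(0.945637)(-207) + (-0.430311)(-4) = -46.68 m.

ΔU = -47 m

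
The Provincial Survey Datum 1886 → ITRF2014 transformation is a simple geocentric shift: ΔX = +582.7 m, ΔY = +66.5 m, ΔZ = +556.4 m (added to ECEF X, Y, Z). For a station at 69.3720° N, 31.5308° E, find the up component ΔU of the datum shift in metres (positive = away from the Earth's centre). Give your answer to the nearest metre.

At φ = 69.3720°, λ = 31.5308°: sin φ = 0.935887, cos φ = 0.352299, sin λ = 0.522957, cos λ = 0.852359.
ΔU = cos φ cos λ·ΔX + cos φ sin λ·ΔY + sin φ·ΔZ = (0.352299)(0.852359)(582.7) + (0.352299)(0.522957)(66.5) + (0.935887)(556.4) = 707.96 m.

ΔU = 708 m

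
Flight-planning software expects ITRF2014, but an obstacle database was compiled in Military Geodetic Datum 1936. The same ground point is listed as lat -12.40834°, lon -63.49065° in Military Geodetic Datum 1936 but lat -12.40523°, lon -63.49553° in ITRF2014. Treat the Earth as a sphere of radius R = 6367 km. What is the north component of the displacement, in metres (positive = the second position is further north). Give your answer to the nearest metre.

ΔN = 346 m

Δφ = -12.40523° − -12.40834° = +0.00311°; Δλ = -63.49553° − -63.49065° = -0.00488°.
1° along a meridian = πR/180 = 111125 m.
ΔN = Δφ × 111125 = 345.6 m; ΔE = Δλ × 111125 × cos(-12.40834°) = -0.00488 × 111125 × 0.976641 = -529.6 m.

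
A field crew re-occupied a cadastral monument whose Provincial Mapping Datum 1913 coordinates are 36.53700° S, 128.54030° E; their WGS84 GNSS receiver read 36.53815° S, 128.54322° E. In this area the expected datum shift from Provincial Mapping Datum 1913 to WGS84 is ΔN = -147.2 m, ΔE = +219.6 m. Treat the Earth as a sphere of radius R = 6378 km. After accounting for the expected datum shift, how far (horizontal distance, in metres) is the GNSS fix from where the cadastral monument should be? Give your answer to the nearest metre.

46 m

Observed coordinate differences: Δφ = -0.00115°, Δλ = +0.00292°.
Converting to metres (1° lat = 111317 m, cos φ = 0.803473): observed ΔN = -128.0 m, observed ΔE = 261.2 m.
Subtracting the expected shift leaves a residual of -128.0 − (-147.2) = 19.2 m north and 261.2 − (219.6) = 41.6 m east.
Residual distance = √(19.2² + 41.6²) = 45.8 m.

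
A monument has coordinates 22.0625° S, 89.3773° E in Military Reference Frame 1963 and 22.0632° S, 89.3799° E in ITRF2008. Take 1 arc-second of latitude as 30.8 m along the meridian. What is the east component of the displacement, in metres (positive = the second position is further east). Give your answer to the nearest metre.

ΔE = 267 m

Δφ = -22.0632° − -22.0625° = -0.0007°; Δλ = 89.3799° − 89.3773° = +0.0026°.
1° of latitude = 3600 × 30.80 = 110880 m.
ΔN = Δφ × 110880 = -77.6 m; ΔE = Δλ × 110880 × cos(-22.0625°) = +0.0026 × 110880 × 0.926775 = 267.2 m.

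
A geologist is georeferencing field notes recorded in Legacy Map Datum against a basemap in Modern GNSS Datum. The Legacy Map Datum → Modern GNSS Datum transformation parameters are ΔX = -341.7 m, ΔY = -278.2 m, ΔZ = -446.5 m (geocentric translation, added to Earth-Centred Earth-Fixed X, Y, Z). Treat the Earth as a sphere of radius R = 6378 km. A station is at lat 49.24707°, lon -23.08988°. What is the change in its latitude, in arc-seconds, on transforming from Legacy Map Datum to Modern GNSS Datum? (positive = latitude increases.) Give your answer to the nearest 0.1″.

sin φ = 0.757532, cos φ = 0.652798, sin λ = -0.392175, cos λ = 0.919891.
North component: ΔN = −sin φ cos λ·ΔX − sin φ sin λ·ΔY + cos φ·ΔZ = −(0.757532)(0.919891)(-341.7) − (0.757532)(-0.392175)(-278.2) + (0.652798)(-446.5) = -136.01 m.
1° of latitude spans πR/180 = 111317 m, so Δφ = -136.01 / 111317 × 3600 = -4.399″.

Δφ = -4.4″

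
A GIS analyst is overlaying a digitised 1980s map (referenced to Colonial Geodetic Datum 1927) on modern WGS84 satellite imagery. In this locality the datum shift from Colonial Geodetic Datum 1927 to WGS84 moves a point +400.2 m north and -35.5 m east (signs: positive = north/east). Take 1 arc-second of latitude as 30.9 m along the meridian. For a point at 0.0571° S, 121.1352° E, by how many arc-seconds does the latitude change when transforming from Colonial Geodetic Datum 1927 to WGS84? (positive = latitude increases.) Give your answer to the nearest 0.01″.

Δφ = 12.95″

1″ of latitude = 30.90 m, so Δφ = 400.2 / 30.90 = 12.951″.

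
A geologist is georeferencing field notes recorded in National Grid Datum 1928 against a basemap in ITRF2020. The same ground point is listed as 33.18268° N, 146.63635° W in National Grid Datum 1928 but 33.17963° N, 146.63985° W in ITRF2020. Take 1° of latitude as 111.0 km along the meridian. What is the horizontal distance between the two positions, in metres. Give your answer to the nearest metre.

Δφ = 33.17963° − 33.18268° = -0.00305°; Δλ = -146.63985° − -146.63635° = -0.00350°.
ΔN = Δφ × 111000 = -338.5 m; ΔE = Δλ × 111000 × cos(33.18268°) = -0.00350 × 111000 × 0.836930 = -325.1 m.
Distance = √(ΔE² + ΔN²) = √((-325.1)² + (-338.5)²) = 469.4 m.

469 m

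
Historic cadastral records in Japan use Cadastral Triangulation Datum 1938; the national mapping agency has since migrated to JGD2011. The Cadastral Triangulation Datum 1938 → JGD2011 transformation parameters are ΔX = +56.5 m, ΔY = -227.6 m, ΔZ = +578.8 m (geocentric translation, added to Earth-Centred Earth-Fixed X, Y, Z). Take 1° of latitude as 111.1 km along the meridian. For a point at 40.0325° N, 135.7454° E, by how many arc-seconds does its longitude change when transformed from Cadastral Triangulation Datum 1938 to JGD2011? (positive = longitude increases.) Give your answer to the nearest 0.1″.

Δλ = 5.2″

sin φ = 0.643222, cos φ = 0.765680, sin λ = 0.697848, cos λ = -0.716246.
East component: ΔE = −sin λ·ΔX + cos λ·ΔY = −(0.697848)(56.5) + (-0.716246)(-227.6) = 123.59 m.
1° of latitude spans 111100 m; at latitude φ, 1° of longitude spans that × cos φ = 85067.0 m, so Δλ = 123.59 / 85067.0 × 3600 = 5.230″.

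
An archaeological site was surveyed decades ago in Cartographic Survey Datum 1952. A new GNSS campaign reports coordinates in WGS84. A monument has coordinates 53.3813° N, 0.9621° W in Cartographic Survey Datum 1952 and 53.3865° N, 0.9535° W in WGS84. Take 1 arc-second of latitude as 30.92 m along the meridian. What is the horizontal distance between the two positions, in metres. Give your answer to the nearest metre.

813 m

Δφ = 53.3865° − 53.3813° = +0.0052°; Δλ = -0.9535° − -0.9621° = +0.0086°.
1° of latitude = 3600 × 30.92 = 111312 m.
ΔN = Δφ × 111312 = 578.8 m; ΔE = Δλ × 111312 × cos(53.3813°) = +0.0086 × 111312 × 0.596487 = 571.0 m.
Distance = √(ΔE² + ΔN²) = √(571.0² + 578.8²) = 813.1 m.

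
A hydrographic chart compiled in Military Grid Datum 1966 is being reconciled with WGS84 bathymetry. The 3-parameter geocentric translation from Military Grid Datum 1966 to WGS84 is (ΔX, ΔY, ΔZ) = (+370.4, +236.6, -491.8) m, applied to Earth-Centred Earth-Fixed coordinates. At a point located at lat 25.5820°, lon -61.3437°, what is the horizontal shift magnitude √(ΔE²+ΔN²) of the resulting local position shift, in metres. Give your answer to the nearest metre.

615 m

The local east axis at (φ, λ) is (−sin λ, cos λ, 0), so ΔE = −sin(-61.3437°)·370.4 + cos(-61.3437°)·236.6 = 438.49 m.
The local north axis is (−sin φ cos λ, −sin φ sin λ, cos φ), giving ΔN = -76.700 + 89.651 − 443.588 = -430.64 m.
Horizontal magnitude = √(ΔE² + ΔN²) = √(438.49² + (-430.64)²) = 614.59 m.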